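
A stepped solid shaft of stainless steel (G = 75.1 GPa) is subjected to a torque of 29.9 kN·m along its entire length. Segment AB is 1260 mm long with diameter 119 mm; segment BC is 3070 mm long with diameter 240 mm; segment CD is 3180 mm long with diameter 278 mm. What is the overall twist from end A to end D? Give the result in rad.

0.0314 rad

J_AB = π(0.119)⁴/32 = 1.97×10^-5 m⁴; J_BC = π(0.240)⁴/32 = 3.26×10^-4 m⁴; J_CD = π(0.278)⁴/32 = 5.86×10^-4 m⁴.
θ = (T/G)·Σ L_i/J_i = (29900/75.1×10⁹)·(1.26/1.97×10^-5 + 3.07/3.26×10^-4 + 3.18/5.86×10^-4) = 0.03139 rad.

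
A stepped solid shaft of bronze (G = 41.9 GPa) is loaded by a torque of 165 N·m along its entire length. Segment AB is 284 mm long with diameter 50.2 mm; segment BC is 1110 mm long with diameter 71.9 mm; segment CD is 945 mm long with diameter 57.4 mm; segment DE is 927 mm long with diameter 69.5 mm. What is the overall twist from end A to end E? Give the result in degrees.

J_AB = π(0.0502)⁴/32 = 6.23×10^-7 m⁴; J_BC = π(0.0719)⁴/32 = 2.62×10^-6 m⁴; J_CD = π(0.0574)⁴/32 = 1.07×10^-6 m⁴; J_DE = π(0.0695)⁴/32 = 2.29×10^-6 m⁴.
θ = (T/G)·Σ L_i/J_i = (165.0/41.9×10⁹)·(0.284/6.23×10^-7 + 1.11/2.62×10^-6 + 0.945/1.07×10^-6 + 0.927/2.29×10^-6) = 8.545×10^-3 rad.

0.490°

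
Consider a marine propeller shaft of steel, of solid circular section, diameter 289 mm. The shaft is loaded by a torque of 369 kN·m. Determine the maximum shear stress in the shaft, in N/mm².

J = πd⁴/32 = π(0.289)⁴/32 = 6.848×10^-4 m⁴.
τ_max = T·r/J = 369000 × 0.144 / 6.848×10^-4 = 7.786×10^7 Pa.

77.9 N/mm²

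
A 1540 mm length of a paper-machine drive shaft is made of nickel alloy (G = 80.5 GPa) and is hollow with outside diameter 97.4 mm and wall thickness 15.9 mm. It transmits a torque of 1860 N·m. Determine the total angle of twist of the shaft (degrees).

J = π(d_o⁴ − d_i⁴)/32 = π(0.0974⁴ − 0.0656⁴)/32 = 7.018×10^-6 m⁴.
θ = T·L/(G·J) = 1860 × 1.54 / (80.5×10⁹ × 7.018×10^-6) = 5.071×10^-3 rad.

0.291°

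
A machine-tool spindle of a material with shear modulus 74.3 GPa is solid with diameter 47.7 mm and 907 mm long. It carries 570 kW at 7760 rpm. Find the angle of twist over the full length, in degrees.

0.965°

ω = 2π·7760/60 = 812.6 rad/s, so T = P/ω = 570×10³ / 812.6 = 701.4 N·m.
J = πd⁴/32 = π(0.0477)⁴/32 = 5.082×10^-7 m⁴.
θ = T·L/(G·J) = 701.4 × 0.907 / (74.3×10⁹ × 5.082×10^-7) = 0.01685 rad.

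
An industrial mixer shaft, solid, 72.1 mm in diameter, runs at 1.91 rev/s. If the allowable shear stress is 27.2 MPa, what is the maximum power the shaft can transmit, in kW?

J = πd⁴/32 = π(0.0721)⁴/32 = 2.653×10^-6 m⁴.
T_max = τ_allow·J/r = 2.72×10^7 × 2.653×10^-6 / 0.0360 = 2002 N·m.
ω = 2π·1.91 = 12.00 rad/s, so P_max = T_max·ω = 2.402×10^4 W.

24.0 kW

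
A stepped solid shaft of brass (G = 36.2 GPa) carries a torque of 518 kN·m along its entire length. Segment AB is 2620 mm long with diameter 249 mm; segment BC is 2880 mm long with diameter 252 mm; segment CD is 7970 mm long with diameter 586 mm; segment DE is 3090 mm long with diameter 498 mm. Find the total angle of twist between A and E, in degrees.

12.6°

J_AB = π(0.249)⁴/32 = 3.77×10^-4 m⁴; J_BC = π(0.252)⁴/32 = 3.96×10^-4 m⁴; J_CD = π(0.586)⁴/32 = 0.0116 m⁴; J_DE = π(0.498)⁴/32 = 6.04×10^-3 m⁴.
θ = (T/G)·Σ L_i/J_i = (518000/36.2×10⁹)·(2.62/3.77×10^-4 + 2.88/3.96×10^-4 + 7.97/0.0116 + 3.09/6.04×10^-3) = 0.2206 rad.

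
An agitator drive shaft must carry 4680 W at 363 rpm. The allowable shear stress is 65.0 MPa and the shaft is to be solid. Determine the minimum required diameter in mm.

21.3 mm

ω = 2π·363/60 = 38.01 rad/s, so T = P/ω = 4680 / 38.01 = 123.1 N·m.
For a solid shaft τ_max = 16T/(πd³), so d = (16T/(π τ_allow))^(1/3) = (16·123.1/(π·6.50×10^7))^(1/3) = 0.02129 m.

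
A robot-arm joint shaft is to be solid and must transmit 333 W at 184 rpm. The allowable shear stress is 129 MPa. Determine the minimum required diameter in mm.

ω = 2π·184/60 = 19.27 rad/s, so T = P/ω = 333 / 19.27 = 17.28 N·m.
For a solid shaft τ_max = 16T/(πd³), so d = (16T/(π τ_allow))^(1/3) = (16·17.28/(π·1.29×10^8))^(1/3) = 0.008804 m.

8.80 mm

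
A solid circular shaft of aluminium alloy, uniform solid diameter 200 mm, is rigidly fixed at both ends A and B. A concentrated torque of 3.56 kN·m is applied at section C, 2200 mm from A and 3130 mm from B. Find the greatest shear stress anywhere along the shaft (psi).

With uniform GJ and both ends fixed, compatibility θ_AC = θ_CB gives T_A·a = T_B·b, together with T_A + T_B = T₀.
T_A = T₀·b/(a+b) = 3560·3130/5330 = 2091 N·m; T_B = 1469 N·m.
τ in each portion: τ_AC = 1.33×10^6 Pa, τ_CB = 9.35×10^5 Pa; maximum is in AC.
τ_max = T_AC·r/J = 2091·0.100/1.57×10^-4 = 1.331×10^6 Pa.

193 psi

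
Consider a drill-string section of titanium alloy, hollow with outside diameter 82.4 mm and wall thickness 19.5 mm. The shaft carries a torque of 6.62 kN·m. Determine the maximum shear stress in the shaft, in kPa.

J = π(d_o⁴ − d_i⁴)/32 = π(0.0824⁴ − 0.0434⁴)/32 = 4.178×10^-6 m⁴.
τ_max = T·r/J = 6620 × 0.0412 / 4.178×10^-6 = 6.529×10^7 Pa.

65300 kPa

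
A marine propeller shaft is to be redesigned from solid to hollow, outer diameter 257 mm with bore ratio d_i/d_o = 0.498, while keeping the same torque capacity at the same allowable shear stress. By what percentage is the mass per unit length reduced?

21.5 %

Equal τ_max and T ⇒ the solid shaft needs d_s³ = d_o³(1−k⁴), so d_s = 257·(1−0.498⁴)^(1/3) = 251.6 mm.
Area ratio A_h/A_s = d_o²(1−k²)/d_s² = (1−k²)/(1−k⁴)^(2/3) = 0.7845.
Mass saving = 1 − 0.7845 = 21.5 %.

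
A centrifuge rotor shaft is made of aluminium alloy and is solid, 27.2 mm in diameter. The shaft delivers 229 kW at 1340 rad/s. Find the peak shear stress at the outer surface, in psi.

ω = 1340 rad/s, so T = P/ω = 229×10³ / 1340 = 170.9 N·m.
J = πd⁴/32 = π(0.0272)⁴/32 = 5.374×10^-8 m⁴.
τ_max = T·r/J = 170.9 × 0.0136 / 5.374×10^-8 = 4.325×10^7 Pa.

6270 psi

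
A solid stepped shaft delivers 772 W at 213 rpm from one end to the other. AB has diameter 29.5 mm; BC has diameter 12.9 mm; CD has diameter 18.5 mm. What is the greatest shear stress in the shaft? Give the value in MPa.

ω = 2π·213/60 = 22.31 rad/s, so T = P/ω = 772 / 22.31 = 34.61 N·m.
Under the same torque, τ_max = 16T/(πd³) is largest where d is smallest — segment BC (d = 12.9 mm).
τ_max = 16·34.61/(π·(0.0129)³) = 8.211×10^7 Pa.

82.1 MPa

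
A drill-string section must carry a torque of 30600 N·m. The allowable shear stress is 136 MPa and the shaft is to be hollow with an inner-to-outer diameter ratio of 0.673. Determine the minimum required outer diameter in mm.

113 mm

For a hollow shaft with d_i/d_o = 0.673: τ_max = 16T/(π d_o³ (1−k⁴)), so d_o = [16T/(π τ_allow (1−k⁴))]^(1/3) = [16·30600/(π·1.36×10^8·0.7949)]^(1/3) = 0.1130 m.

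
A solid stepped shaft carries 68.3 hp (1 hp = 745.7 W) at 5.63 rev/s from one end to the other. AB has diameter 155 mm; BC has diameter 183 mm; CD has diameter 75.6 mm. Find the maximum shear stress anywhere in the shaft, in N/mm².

ω = 2π·5.63 = 35.37 rad/s, so T = P/ω = 68.3×745.7 / 35.37 = 1440 N·m.
Under the same torque, τ_max = 16T/(πd³) is largest where d is smallest — segment CD (d = 75.6 mm).
τ_max = 16·1440/(π·(0.0756)³) = 1.697×10^7 Pa.

17.0 N/mm²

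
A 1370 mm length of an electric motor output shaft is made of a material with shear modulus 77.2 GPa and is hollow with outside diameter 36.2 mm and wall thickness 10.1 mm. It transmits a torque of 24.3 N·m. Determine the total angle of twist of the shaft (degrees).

J = π(d_o⁴ − d_i⁴)/32 = π(0.0362⁴ − 0.0160⁴)/32 = 1.622×10^-7 m⁴.
θ = T·L/(G·J) = 24.30 × 1.37 / (77.2×10⁹ × 1.622×10^-7) = 2.659×10^-3 rad.

0.152°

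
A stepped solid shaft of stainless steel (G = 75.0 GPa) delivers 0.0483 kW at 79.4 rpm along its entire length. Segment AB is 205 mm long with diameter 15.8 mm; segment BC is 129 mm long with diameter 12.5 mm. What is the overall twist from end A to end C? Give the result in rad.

0.00676 rad

ω = 2π·79.4/60 = 8.315 rad/s, so T = P/ω = 0.0483×10³ / 8.315 = 5.809 N·m.
J_AB = π(0.0158)⁴/32 = 6.12×10^-9 m⁴; J_BC = π(0.0125)⁴/32 = 2.40×10^-9 m⁴.
θ = (T/G)·Σ L_i/J_i = (5.809/75.0×10⁹)·(0.205/6.12×10^-9 + 0.129/2.40×10^-9) = 6.764×10^-3 rad.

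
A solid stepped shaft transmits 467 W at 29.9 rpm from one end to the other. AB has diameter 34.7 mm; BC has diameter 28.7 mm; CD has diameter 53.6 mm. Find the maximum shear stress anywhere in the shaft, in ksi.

ω = 2π·29.9/60 = 3.131 rad/s, so T = P/ω = 467 / 3.131 = 149.1 N·m.
Under the same torque, τ_max = 16T/(πd³) is largest where d is smallest — segment BC (d = 28.7 mm).
τ_max = 16·149.1/(π·(0.0287)³) = 3.213×10^7 Pa.

4.66 ksi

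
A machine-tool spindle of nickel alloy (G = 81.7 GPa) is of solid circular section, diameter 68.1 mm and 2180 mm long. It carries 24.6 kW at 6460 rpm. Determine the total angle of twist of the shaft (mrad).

0.460 mrad

ω = 2π·6460/60 = 676.5 rad/s, so T = P/ω = 24.6×10³ / 676.5 = 36.36 N·m.
J = πd⁴/32 = π(0.0681)⁴/32 = 2.111×10^-6 m⁴.
θ = T·L/(G·J) = 36.36 × 2.18 / (81.7×10⁹ × 2.111×10^-6) = 4.595×10^-4 rad.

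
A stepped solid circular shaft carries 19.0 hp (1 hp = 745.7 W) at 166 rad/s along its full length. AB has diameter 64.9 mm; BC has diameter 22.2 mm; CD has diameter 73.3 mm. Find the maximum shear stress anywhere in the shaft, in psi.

5760 psi

ω = 166 rad/s, so T = P/ω = 19.0×745.7 / 166.0 = 85.35 N·m.
Under the same torque, τ_max = 16T/(πd³) is largest where d is smallest — segment BC (d = 22.2 mm).
τ_max = 16·85.35/(π·(0.0222)³) = 3.973×10^7 Pa.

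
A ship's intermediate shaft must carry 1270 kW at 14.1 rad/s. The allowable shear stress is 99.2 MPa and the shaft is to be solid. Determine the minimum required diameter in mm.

167 mm

ω = 14.1 rad/s, so T = P/ω = 1270×10³ / 14.10 = 90070 N·m.
For a solid shaft τ_max = 16T/(πd³), so d = (16T/(π τ_allow))^(1/3) = (16·90070/(π·9.92×10^7))^(1/3) = 0.1666 m.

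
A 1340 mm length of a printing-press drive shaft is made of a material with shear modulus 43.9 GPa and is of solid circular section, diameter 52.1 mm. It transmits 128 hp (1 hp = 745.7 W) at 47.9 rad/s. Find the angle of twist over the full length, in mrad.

84.1 mrad

ω = 47.9 rad/s, so T = P/ω = 128×745.7 / 47.90 = 1993 N·m.
J = πd⁴/32 = π(0.0521)⁴/32 = 7.234×10^-7 m⁴.
θ = T·L/(G·J) = 1993 × 1.34 / (43.9×10⁹ × 7.234×10^-7) = 0.08409 rad.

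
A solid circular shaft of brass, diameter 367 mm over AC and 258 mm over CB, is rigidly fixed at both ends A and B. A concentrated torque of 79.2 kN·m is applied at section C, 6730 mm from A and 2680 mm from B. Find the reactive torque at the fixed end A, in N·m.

Compatibility: T_A·a/J_AC = T_B·b/J_CB with T_A + T_B = T₀.
J_AC = 1.78×10^-3 m⁴, J_CB = 4.35×10^-4 m⁴, so T_A = T₀·(J_AC/a)/((J_AC/a)+(J_CB/b)) = 49090 N·m, T_B = 30110 N·m.

49100 N·m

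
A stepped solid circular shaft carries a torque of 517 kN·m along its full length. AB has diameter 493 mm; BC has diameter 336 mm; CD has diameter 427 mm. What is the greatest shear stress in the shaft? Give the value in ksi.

10.1 ksi

Under the same torque, τ_max = 16T/(πd³) is largest where d is smallest — segment BC (d = 336 mm).
τ_max = 16·517000/(π·(0.336)³) = 6.941×10^7 Pa.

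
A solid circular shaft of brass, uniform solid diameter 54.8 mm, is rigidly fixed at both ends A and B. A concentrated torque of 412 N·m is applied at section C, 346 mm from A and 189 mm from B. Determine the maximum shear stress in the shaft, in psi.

1200 psi

With uniform GJ and both ends fixed, compatibility θ_AC = θ_CB gives T_A·a = T_B·b, together with T_A + T_B = T₀.
T_A = T₀·b/(a+b) = 412.0·189/535.0 = 145.5 N·m; T_B = 266.5 N·m.
τ in each portion: τ_AC = 4.50×10^6 Pa, τ_CB = 8.25×10^6 Pa; maximum is in CB.
τ_max = T_CB·r/J = 266.5·0.0274/8.85×10^-7 = 8.246×10^6 Pa.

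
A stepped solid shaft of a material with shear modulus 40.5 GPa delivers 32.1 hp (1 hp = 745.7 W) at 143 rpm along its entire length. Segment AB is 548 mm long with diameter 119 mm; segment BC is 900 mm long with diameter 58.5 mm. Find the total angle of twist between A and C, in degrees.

ω = 2π·143/60 = 14.97 rad/s, so T = P/ω = 32.1×745.7 / 14.97 = 1598 N·m.
J_AB = π(0.119)⁴/32 = 1.97×10^-5 m⁴; J_BC = π(0.0585)⁴/32 = 1.15×10^-6 m⁴.
θ = (T/G)·Σ L_i/J_i = (1598/40.5×10⁹)·(0.548/1.97×10^-5 + 0.900/1.15×10^-6) = 0.03199 rad.

1.83°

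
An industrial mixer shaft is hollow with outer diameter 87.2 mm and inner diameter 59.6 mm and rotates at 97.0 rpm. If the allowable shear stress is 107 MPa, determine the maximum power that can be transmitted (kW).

111 kW

J = π(d_o⁴ − d_i⁴)/32 = π(0.0872⁴ − 0.0596⁴)/32 = 4.438×10^-6 m⁴.
T_max = τ_allow·J/r = 1.07×10^8 × 4.438×10^-6 / 0.0436 = 10890 N·m.
ω = 2π·97.0/60 = 10.16 rad/s, so P_max = T_max·ω = 1.106×10^5 W.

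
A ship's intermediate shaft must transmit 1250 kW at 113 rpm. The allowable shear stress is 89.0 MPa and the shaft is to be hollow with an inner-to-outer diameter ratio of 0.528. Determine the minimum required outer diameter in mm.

187 mm

ω = 2π·113/60 = 11.83 rad/s, so T = P/ω = 1250×10³ / 11.83 = 105600 N·m.
For a hollow shaft with d_i/d_o = 0.528: τ_max = 16T/(π d_o³ (1−k⁴)), so d_o = [16T/(π τ_allow (1−k⁴))]^(1/3) = [16·105600/(π·8.90×10^7·0.9223)]^(1/3) = 0.1871 m.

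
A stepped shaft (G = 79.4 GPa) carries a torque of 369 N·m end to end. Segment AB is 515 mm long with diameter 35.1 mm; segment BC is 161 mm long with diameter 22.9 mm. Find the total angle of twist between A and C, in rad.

0.0438 rad

J_AB = π(0.0351)⁴/32 = 1.49×10^-7 m⁴; J_BC = π(0.0229)⁴/32 = 2.70×10^-8 m⁴.
θ = (T/G)·Σ L_i/J_i = (369.0/79.4×10⁹)·(0.515/1.49×10^-7 + 0.161/2.70×10^-8) = 0.04377 rad.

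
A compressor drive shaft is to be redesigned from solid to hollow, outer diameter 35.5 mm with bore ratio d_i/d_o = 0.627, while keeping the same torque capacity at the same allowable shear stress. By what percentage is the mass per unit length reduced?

Equal τ_max and T ⇒ the solid shaft needs d_s³ = d_o³(1−k⁴), so d_s = 35.5·(1−0.627⁴)^(1/3) = 33.57 mm.
Area ratio A_h/A_s = d_o²(1−k²)/d_s² = (1−k²)/(1−k⁴)^(2/3) = 0.6787.
Mass saving = 1 − 0.6787 = 32.1 %.

32.1 %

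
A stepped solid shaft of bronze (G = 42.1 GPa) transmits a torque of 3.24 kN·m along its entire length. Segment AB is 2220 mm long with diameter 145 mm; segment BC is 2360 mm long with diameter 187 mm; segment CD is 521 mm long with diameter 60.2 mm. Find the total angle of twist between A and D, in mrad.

36.5 mrad

J_AB = π(0.145)⁴/32 = 4.34×10^-5 m⁴; J_BC = π(0.187)⁴/32 = 1.20×10^-4 m⁴; J_CD = π(0.0602)⁴/32 = 1.29×10^-6 m⁴.
θ = (T/G)·Σ L_i/J_i = (3240/42.1×10⁹)·(2.22/4.34×10^-5 + 2.36/1.20×10^-4 + 0.521/1.29×10^-6) = 0.03655 rad.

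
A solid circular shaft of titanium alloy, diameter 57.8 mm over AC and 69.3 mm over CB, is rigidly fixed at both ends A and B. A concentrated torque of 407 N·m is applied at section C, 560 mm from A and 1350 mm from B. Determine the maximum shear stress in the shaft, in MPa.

5.78 MPa

Compatibility: T_A·a/J_AC = T_B·b/J_CB with T_A + T_B = T₀.
J_AC = 1.10×10^-6 m⁴, J_CB = 2.26×10^-6 m⁴, so T_A = T₀·(J_AC/a)/((J_AC/a)+(J_CB/b)) = 219.1 N·m, T_B = 187.9 N·m.
τ in each portion: τ_AC = 5.78×10^6 Pa, τ_CB = 2.87×10^6 Pa; maximum is in AC.
τ_max = T_AC·r/J = 219.1·0.0289/1.10×10^-6 = 5.780×10^6 Pa.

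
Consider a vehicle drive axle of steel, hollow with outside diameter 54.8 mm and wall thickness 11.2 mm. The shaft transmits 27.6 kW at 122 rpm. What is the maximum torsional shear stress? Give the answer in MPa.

ω = 2π·122/60 = 12.78 rad/s, so T = P/ω = 27.6×10³ / 12.78 = 2160 N·m.
J = π(d_o⁴ − d_i⁴)/32 = π(0.0548⁴ − 0.0324⁴)/32 = 7.772×10^-7 m⁴.
τ_max = T·r/J = 2160 × 0.0274 / 7.772×10^-7 = 7.616×10^7 Pa.

76.2 MPa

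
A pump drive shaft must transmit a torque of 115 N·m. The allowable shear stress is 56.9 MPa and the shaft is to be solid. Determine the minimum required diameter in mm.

21.8 mm

For a solid shaft τ_max = 16T/(πd³), so d = (16T/(π τ_allow))^(1/3) = (16·115.0/(π·5.69×10^7))^(1/3) = 0.02175 m.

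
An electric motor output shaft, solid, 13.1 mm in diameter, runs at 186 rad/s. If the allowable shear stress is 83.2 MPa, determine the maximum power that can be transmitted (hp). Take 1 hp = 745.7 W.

9.16 hp

J = πd⁴/32 = π(0.0131)⁴/32 = 2.891×10^-9 m⁴.
T_max = τ_allow·J/r = 8.32×10^7 × 2.891×10^-9 / 0.00655 = 36.73 N·m.
ω = 186 rad/s, so P_max = T_max·ω = 6831 W.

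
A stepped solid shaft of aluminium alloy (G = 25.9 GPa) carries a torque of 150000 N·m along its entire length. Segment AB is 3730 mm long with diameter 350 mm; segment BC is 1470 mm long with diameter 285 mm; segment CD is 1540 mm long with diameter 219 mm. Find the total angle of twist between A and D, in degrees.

3.86°

J_AB = π(0.350)⁴/32 = 1.47×10^-3 m⁴; J_BC = π(0.285)⁴/32 = 6.48×10^-4 m⁴; J_CD = π(0.219)⁴/32 = 2.26×10^-4 m⁴.
θ = (T/G)·Σ L_i/J_i = (150000/25.9×10⁹)·(3.73/1.47×10^-3 + 1.47/6.48×10^-4 + 1.54/2.26×10^-4) = 0.06730 rad.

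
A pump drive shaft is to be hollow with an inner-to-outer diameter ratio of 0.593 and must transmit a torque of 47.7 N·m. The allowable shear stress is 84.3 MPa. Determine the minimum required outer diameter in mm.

14.9 mm

For a hollow shaft with d_i/d_o = 0.593: τ_max = 16T/(π d_o³ (1−k⁴)), so d_o = [16T/(π τ_allow (1−k⁴))]^(1/3) = [16·47.70/(π·8.43×10^7·0.8763)]^(1/3) = 0.01487 m.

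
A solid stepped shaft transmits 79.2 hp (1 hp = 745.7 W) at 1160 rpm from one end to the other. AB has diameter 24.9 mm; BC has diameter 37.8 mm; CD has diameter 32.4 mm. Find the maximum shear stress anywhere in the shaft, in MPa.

160 MPa

ω = 2π·1160/60 = 121.5 rad/s, so T = P/ω = 79.2×745.7 / 121.5 = 486.2 N·m.
Under the same torque, τ_max = 16T/(πd³) is largest where d is smallest — segment AB (d = 24.9 mm).
τ_max = 16·486.2/(π·(0.0249)³) = 1.604×10^8 Pa.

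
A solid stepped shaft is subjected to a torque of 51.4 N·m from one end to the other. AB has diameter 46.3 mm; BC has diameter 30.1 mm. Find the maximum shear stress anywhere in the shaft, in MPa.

Under the same torque, τ_max = 16T/(πd³) is largest where d is smallest — segment BC (d = 30.1 mm).
τ_max = 16·51.40/(π·(0.0301)³) = 9.599×10^6 Pa.

9.60 MPa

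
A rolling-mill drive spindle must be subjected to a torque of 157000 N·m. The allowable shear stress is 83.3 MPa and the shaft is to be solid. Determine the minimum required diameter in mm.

213 mm

For a solid shaft τ_max = 16T/(πd³), so d = (16T/(π τ_allow))^(1/3) = (16·157000/(π·8.33×10^7))^(1/3) = 0.2125 m.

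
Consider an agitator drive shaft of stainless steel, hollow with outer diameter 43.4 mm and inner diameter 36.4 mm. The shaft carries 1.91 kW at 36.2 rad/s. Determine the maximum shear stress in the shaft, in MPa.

ω = 36.2 rad/s, so T = P/ω = 1.91×10³ / 36.20 = 52.76 N·m.
J = π(d_o⁴ − d_i⁴)/32 = π(0.0434⁴ − 0.0364⁴)/32 = 1.760×10^-7 m⁴.
τ_max = T·r/J = 52.76 × 0.0217 / 1.760×10^-7 = 6.507×10^6 Pa.

6.51 MPa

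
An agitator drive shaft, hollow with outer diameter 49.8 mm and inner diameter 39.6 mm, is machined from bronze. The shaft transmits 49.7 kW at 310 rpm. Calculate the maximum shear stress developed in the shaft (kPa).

ω = 2π·310/60 = 32.46 rad/s, so T = P/ω = 49.7×10³ / 32.46 = 1531 N·m.
J = π(d_o⁴ − d_i⁴)/32 = π(0.0498⁴ − 0.0396⁴)/32 = 3.624×10^-7 m⁴.
τ_max = T·r/J = 1531 × 0.0249 / 3.624×10^-7 = 1.052×10^8 Pa.

105000 kPa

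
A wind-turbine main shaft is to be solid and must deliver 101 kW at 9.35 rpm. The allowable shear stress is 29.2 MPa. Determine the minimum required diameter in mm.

ω = 2π·9.35/60 = 0.9791 rad/s, so T = P/ω = 101×10³ / 0.9791 = 103200 N·m.
For a solid shaft τ_max = 16T/(πd³), so d = (16T/(π τ_allow))^(1/3) = (16·103200/(π·2.92×10^7))^(1/3) = 0.2620 m.

262 mm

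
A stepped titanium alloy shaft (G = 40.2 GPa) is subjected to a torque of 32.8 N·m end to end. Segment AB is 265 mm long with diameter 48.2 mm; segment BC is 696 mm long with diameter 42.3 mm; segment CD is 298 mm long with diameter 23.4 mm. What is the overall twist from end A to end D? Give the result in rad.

J_AB = π(0.0482)⁴/32 = 5.30×10^-7 m⁴; J_BC = π(0.0423)⁴/32 = 3.14×10^-7 m⁴; J_CD = π(0.0234)⁴/32 = 2.94×10^-8 m⁴.
θ = (T/G)·Σ L_i/J_i = (32.80/40.2×10⁹)·(0.265/5.30×10^-7 + 0.696/3.14×10^-7 + 0.298/2.94×10^-8) = 0.01048 rad.

0.0105 rad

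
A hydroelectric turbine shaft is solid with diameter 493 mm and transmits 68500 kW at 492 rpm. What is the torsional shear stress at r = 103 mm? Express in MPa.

23.6 MPa

ω = 2π·492/60 = 51.52 rad/s, so T = P/ω = 68500×10³ / 51.52 = 1.330e6 N·m.
J = πd⁴/32 = π(0.493)⁴/32 = 5.799×10^-3 m⁴.
Shear stress varies linearly with radius: τ = T·r/J = 1.330e6 × 0.103 / 5.799×10^-3 = 2.361×10^7 Pa.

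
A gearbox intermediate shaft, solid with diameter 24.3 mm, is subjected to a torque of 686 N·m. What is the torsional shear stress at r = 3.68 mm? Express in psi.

10700 psi

J = πd⁴/32 = π(0.0243)⁴/32 = 3.423×10^-8 m⁴.
Shear stress varies linearly with radius: τ = T·r/J = 686.0 × 0.00368 / 3.423×10^-8 = 7.375×10^7 Pa.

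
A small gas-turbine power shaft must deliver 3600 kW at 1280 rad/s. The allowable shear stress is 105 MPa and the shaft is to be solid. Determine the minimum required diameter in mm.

51.5 mm

ω = 1280 rad/s, so T = P/ω = 3600×10³ / 1280 = 2812 N·m.
For a solid shaft τ_max = 16T/(πd³), so d = (16T/(π τ_allow))^(1/3) = (16·2812/(π·1.05×10^8))^(1/3) = 0.05148 m.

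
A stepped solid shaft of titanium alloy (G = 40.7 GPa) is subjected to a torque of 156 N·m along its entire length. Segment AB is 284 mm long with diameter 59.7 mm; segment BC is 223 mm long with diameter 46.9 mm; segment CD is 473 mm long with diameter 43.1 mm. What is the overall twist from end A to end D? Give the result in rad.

J_AB = π(0.0597)⁴/32 = 1.25×10^-6 m⁴; J_BC = π(0.0469)⁴/32 = 4.75×10^-7 m⁴; J_CD = π(0.0431)⁴/32 = 3.39×10^-7 m⁴.
θ = (T/G)·Σ L_i/J_i = (156.0/40.7×10⁹)·(0.284/1.25×10^-6 + 0.223/4.75×10^-7 + 0.473/3.39×10^-7) = 8.024×10^-3 rad.

0.00802 rad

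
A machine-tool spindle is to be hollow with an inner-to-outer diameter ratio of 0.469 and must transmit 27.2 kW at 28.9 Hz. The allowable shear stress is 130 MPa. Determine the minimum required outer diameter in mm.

ω = 2π·28.9 = 181.6 rad/s, so T = P/ω = 27.2×10³ / 181.6 = 149.8 N·m.
For a hollow shaft with d_i/d_o = 0.469: τ_max = 16T/(π d_o³ (1−k⁴)), so d_o = [16T/(π τ_allow (1−k⁴))]^(1/3) = [16·149.8/(π·1.30×10^8·0.9516)]^(1/3) = 0.01834 m.

18.3 mm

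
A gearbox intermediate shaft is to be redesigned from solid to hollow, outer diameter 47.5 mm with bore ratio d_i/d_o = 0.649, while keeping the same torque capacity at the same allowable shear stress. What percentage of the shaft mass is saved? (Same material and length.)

Equal τ_max and T ⇒ the solid shaft needs d_s³ = d_o³(1−k⁴), so d_s = 47.5·(1−0.649⁴)^(1/3) = 44.51 mm.
Area ratio A_h/A_s = d_o²(1−k²)/d_s² = (1−k²)/(1−k⁴)^(2/3) = 0.6593.
Mass saving = 1 − 0.6593 = 34.1 %.

34.1 %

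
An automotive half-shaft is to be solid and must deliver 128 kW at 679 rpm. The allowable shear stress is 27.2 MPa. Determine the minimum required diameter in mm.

69.6 mm

ω = 2π·679/60 = 71.10 rad/s, so T = P/ω = 128×10³ / 71.10 = 1800 N·m.
For a solid shaft τ_max = 16T/(πd³), so d = (16T/(π τ_allow))^(1/3) = (16·1800/(π·2.72×10^7))^(1/3) = 0.06959 m.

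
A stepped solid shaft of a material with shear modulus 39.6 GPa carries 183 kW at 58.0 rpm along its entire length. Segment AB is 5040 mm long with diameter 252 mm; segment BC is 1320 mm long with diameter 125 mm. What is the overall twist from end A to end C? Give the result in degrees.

ω = 2π·58.0/60 = 6.074 rad/s, so T = P/ω = 183×10³ / 6.074 = 30130 N·m.
J_AB = π(0.252)⁴/32 = 3.96×10^-4 m⁴; J_BC = π(0.125)⁴/32 = 2.40×10^-5 m⁴.
θ = (T/G)·Σ L_i/J_i = (30130/39.6×10⁹)·(5.04/3.96×10^-4 + 1.32/2.40×10^-5) = 0.05159 rad.

2.96°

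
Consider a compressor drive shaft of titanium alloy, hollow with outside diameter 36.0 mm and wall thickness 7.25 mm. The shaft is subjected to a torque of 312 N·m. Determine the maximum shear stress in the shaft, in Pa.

3.90e7 Pa

J = π(d_o⁴ − d_i⁴)/32 = π(0.0360⁴ − 0.0215⁴)/32 = 1.439×10^-7 m⁴.
τ_max = T·r/J = 312.0 × 0.0180 / 1.439×10^-7 = 3.902×10^7 Pa.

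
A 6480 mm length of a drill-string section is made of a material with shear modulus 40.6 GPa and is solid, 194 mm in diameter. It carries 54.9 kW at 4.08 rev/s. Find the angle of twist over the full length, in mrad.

2.46 mrad

ω = 2π·4.08 = 25.64 rad/s, so T = P/ω = 54.9×10³ / 25.64 = 2142 N·m.
J = πd⁴/32 = π(0.194)⁴/32 = 1.391×10^-4 m⁴.
θ = T·L/(G·J) = 2142 × 6.48 / (40.6×10⁹ × 1.391×10^-4) = 2.458×10^-3 rad.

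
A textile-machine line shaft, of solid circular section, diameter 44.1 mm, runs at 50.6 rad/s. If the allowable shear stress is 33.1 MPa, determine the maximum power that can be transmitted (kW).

J = πd⁴/32 = π(0.0441)⁴/32 = 3.713×10^-7 m⁴.
T_max = τ_allow·J/r = 3.31×10^7 × 3.713×10^-7 / 0.0221 = 557.4 N·m.
ω = 50.6 rad/s, so P_max = T_max·ω = 2.820×10^4 W.

28.2 kW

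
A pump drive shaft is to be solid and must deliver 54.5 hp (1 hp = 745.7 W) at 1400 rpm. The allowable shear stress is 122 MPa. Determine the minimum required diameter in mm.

ω = 2π·1400/60 = 146.6 rad/s, so T = P/ω = 54.5×745.7 / 146.6 = 277.2 N·m.
For a solid shaft τ_max = 16T/(πd³), so d = (16T/(π τ_allow))^(1/3) = (16·277.2/(π·1.22×10^8))^(1/3) = 0.02262 m.

22.6 mm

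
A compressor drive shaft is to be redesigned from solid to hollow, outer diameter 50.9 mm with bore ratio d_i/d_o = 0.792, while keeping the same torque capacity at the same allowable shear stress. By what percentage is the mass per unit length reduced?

Equal τ_max and T ⇒ the solid shaft needs d_s³ = d_o³(1−k⁴), so d_s = 50.9·(1−0.792⁴)^(1/3) = 43.09 mm.
Area ratio A_h/A_s = d_o²(1−k²)/d_s² = (1−k²)/(1−k⁴)^(2/3) = 0.5202.
Mass saving = 1 − 0.5202 = 48.0 %.

48.0 %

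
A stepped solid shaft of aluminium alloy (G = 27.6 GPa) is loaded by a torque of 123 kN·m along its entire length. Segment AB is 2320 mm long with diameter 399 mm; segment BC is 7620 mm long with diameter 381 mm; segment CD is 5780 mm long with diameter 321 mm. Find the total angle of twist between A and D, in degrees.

J_AB = π(0.399)⁴/32 = 2.49×10^-3 m⁴; J_BC = π(0.381)⁴/32 = 2.07×10^-3 m⁴; J_CD = π(0.321)⁴/32 = 1.04×10^-3 m⁴.
θ = (T/G)·Σ L_i/J_i = (123000/27.6×10⁹)·(2.32/2.49×10^-3 + 7.62/2.07×10^-3 + 5.78/1.04×10^-3) = 0.04528 rad.

2.59°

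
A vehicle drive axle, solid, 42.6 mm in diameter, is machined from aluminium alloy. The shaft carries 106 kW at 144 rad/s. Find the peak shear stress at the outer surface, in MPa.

ω = 144 rad/s, so T = P/ω = 106×10³ / 144.0 = 736.1 N·m.
J = πd⁴/32 = π(0.0426)⁴/32 = 3.233×10^-7 m⁴.
τ_max = T·r/J = 736.1 × 0.0213 / 3.233×10^-7 = 4.849×10^7 Pa.

48.5 MPa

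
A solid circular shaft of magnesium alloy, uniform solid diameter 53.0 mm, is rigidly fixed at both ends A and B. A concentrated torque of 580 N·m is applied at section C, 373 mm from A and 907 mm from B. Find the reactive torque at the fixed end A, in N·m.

411 N·m

With uniform GJ and both ends fixed, compatibility θ_AC = θ_CB gives T_A·a = T_B·b, together with T_A + T_B = T₀.
T_A = T₀·b/(a+b) = 580.0·907/1280 = 411.0 N·m; T_B = 169.0 N·m.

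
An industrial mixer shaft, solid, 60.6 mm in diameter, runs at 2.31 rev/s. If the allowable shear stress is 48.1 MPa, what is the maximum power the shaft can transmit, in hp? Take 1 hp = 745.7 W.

J = πd⁴/32 = π(0.0606)⁴/32 = 1.324×10^-6 m⁴.
T_max = τ_allow·J/r = 4.81×10^7 × 1.324×10^-6 / 0.0303 = 2102 N·m.
ω = 2π·2.31 = 14.51 rad/s, so P_max = T_max·ω = 3.051×10^4 W.

40.9 hp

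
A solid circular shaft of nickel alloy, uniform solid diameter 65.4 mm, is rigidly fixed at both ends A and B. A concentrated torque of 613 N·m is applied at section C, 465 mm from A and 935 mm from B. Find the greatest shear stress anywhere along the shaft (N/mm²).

With uniform GJ and both ends fixed, compatibility θ_AC = θ_CB gives T_A·a = T_B·b, together with T_A + T_B = T₀.
T_A = T₀·b/(a+b) = 613.0·935/1400 = 409.4 N·m; T_B = 203.6 N·m.
τ in each portion: τ_AC = 7.45×10^6 Pa, τ_CB = 3.71×10^6 Pa; maximum is in AC.
τ_max = T_AC·r/J = 409.4·0.0327/1.80×10^-6 = 7.454×10^6 Pa.

7.45 N/mm²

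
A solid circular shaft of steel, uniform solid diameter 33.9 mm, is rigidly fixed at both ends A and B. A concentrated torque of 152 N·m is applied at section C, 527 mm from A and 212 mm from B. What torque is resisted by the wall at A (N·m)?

With uniform GJ and both ends fixed, compatibility θ_AC = θ_CB gives T_A·a = T_B·b, together with T_A + T_B = T₀.
T_A = T₀·b/(a+b) = 152.0·212/739.0 = 43.60 N·m; T_B = 108.4 N·m.

43.6 N·m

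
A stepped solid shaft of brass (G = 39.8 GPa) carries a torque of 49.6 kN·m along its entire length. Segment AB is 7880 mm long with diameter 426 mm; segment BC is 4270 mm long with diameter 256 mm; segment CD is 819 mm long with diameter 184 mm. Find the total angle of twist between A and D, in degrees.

1.42°

J_AB = π(0.426)⁴/32 = 3.23×10^-3 m⁴; J_BC = π(0.256)⁴/32 = 4.22×10^-4 m⁴; J_CD = π(0.184)⁴/32 = 1.13×10^-4 m⁴.
θ = (T/G)·Σ L_i/J_i = (49600/39.8×10⁹)·(7.88/3.23×10^-3 + 4.27/4.22×10^-4 + 0.819/1.13×10^-4) = 0.02473 rad.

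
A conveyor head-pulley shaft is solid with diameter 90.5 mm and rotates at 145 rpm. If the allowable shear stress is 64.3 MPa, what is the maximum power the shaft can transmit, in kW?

142 kW

J = πd⁴/32 = π(0.0905)⁴/32 = 6.586×10^-6 m⁴.
T_max = τ_allow·J/r = 6.43×10^7 × 6.586×10^-6 / 0.0452 = 9358 N·m.
ω = 2π·145/60 = 15.18 rad/s, so P_max = T_max·ω = 1.421×10^5 W.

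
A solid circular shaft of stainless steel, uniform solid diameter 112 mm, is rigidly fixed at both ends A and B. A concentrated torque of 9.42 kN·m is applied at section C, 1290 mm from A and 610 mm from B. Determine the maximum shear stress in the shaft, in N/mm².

With uniform GJ and both ends fixed, compatibility θ_AC = θ_CB gives T_A·a = T_B·b, together with T_A + T_B = T₀.
T_A = T₀·b/(a+b) = 9420·610/1900 = 3024 N·m; T_B = 6396 N·m.
τ in each portion: τ_AC = 1.10×10^7 Pa, τ_CB = 2.32×10^7 Pa; maximum is in CB.
τ_max = T_CB·r/J = 6396·0.0560/1.54×10^-5 = 2.318×10^7 Pa.

23.2 N/mm²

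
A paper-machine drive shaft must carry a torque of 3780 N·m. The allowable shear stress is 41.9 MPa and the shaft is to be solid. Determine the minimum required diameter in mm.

77.2 mm

For a solid shaft τ_max = 16T/(πd³), so d = (16T/(π τ_allow))^(1/3) = (16·3780/(π·4.19×10^7))^(1/3) = 0.07716 m.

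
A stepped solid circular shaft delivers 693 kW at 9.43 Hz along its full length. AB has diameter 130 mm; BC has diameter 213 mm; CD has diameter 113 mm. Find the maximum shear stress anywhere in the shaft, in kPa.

ω = 2π·9.43 = 59.25 rad/s, so T = P/ω = 693×10³ / 59.25 = 11700 N·m.
Under the same torque, τ_max = 16T/(πd³) is largest where d is smallest — segment CD (d = 113 mm).
τ_max = 16·11700/(π·(0.113)³) = 4.128×10^7 Pa.

41300 kPa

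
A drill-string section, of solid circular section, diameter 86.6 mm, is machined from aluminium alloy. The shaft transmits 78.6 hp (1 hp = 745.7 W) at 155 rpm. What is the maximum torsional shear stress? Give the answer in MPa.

ω = 2π·155/60 = 16.23 rad/s, so T = P/ω = 78.6×745.7 / 16.23 = 3611 N·m.
J = πd⁴/32 = π(0.0866)⁴/32 = 5.522×10^-6 m⁴.
τ_max = T·r/J = 3611 × 0.0433 / 5.522×10^-6 = 2.832×10^7 Pa.

28.3 MPa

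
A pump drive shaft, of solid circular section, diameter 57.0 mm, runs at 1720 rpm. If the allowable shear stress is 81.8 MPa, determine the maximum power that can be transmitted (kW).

J = πd⁴/32 = π(0.0570)⁴/32 = 1.036×10^-6 m⁴.
T_max = τ_allow·J/r = 8.18×10^7 × 1.036×10^-6 / 0.0285 = 2974 N·m.
ω = 2π·1720/60 = 180.1 rad/s, so P_max = T_max·ω = 5.358×10^5 W.

536 kW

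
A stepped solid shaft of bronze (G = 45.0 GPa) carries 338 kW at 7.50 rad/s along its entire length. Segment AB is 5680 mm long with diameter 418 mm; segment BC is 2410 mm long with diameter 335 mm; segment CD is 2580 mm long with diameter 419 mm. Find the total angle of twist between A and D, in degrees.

0.270°

ω = 7.50 rad/s, so T = P/ω = 338×10³ / 7.500 = 45070 N·m.
J_AB = π(0.418)⁴/32 = 3.00×10^-3 m⁴; J_BC = π(0.335)⁴/32 = 1.24×10^-3 m⁴; J_CD = π(0.419)⁴/32 = 3.03×10^-3 m⁴.
θ = (T/G)·Σ L_i/J_i = (45070/45.0×10⁹)·(5.68/3.00×10^-3 + 2.41/1.24×10^-3 + 2.58/3.03×10^-3) = 4.704×10^-3 rad.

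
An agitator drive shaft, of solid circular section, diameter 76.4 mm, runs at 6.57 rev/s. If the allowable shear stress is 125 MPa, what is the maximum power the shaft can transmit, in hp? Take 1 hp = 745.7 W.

J = πd⁴/32 = π(0.0764)⁴/32 = 3.345×10^-6 m⁴.
T_max = τ_allow·J/r = 1.25×10^8 × 3.345×10^-6 / 0.0382 = 10950 N·m.
ω = 2π·6.57 = 41.28 rad/s, so P_max = T_max·ω = 4.518×10^5 W.

606 hp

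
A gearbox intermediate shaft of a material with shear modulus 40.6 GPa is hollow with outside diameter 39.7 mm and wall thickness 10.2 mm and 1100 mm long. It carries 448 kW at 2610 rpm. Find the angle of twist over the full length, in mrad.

193 mrad

ω = 2π·2610/60 = 273.3 rad/s, so T = P/ω = 448×10³ / 273.3 = 1639 N·m.
J = π(d_o⁴ − d_i⁴)/32 = π(0.0397⁴ − 0.0193⁴)/32 = 2.303×10^-7 m⁴.
θ = T·L/(G·J) = 1639 × 1.10 / (40.6×10⁹ × 2.303×10^-7) = 0.1929 rad.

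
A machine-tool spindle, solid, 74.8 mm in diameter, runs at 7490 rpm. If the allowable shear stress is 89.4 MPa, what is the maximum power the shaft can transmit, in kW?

J = πd⁴/32 = π(0.0748)⁴/32 = 3.073×10^-6 m⁴.
T_max = τ_allow·J/r = 8.94×10^7 × 3.073×10^-6 / 0.0374 = 7346 N·m.
ω = 2π·7490/60 = 784.4 rad/s, so P_max = T_max·ω = 5.762×10^6 W.

5760 kW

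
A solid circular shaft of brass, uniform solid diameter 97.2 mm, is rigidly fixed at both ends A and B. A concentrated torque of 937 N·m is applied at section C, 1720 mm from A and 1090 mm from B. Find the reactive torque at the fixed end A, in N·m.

With uniform GJ and both ends fixed, compatibility θ_AC = θ_CB gives T_A·a = T_B·b, together with T_A + T_B = T₀.
T_A = T₀·b/(a+b) = 937.0·1090/2810 = 363.5 N·m; T_B = 573.5 N·m.

363 N·m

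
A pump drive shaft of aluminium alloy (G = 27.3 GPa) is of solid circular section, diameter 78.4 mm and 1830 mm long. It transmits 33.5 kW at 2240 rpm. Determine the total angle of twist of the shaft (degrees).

0.148°

ω = 2π·2240/60 = 234.6 rad/s, so T = P/ω = 33.5×10³ / 234.6 = 142.8 N·m.
J = πd⁴/32 = π(0.0784)⁴/32 = 3.709×10^-6 m⁴.
θ = T·L/(G·J) = 142.8 × 1.83 / (27.3×10⁹ × 3.709×10^-6) = 2.581×10^-3 rad.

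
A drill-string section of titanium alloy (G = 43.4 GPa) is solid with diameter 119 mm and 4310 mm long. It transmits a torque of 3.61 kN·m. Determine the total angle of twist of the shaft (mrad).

J = πd⁴/32 = π(0.119)⁴/32 = 1.969×10^-5 m⁴.
θ = T·L/(G·J) = 3610 × 4.31 / (43.4×10⁹ × 1.969×10^-5) = 0.01821 rad.

18.2 mrad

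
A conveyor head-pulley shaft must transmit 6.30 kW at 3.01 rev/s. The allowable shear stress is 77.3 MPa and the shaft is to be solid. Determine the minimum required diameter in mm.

ω = 2π·3.01 = 18.91 rad/s, so T = P/ω = 6.30×10³ / 18.91 = 333.1 N·m.
For a solid shaft τ_max = 16T/(πd³), so d = (16T/(π τ_allow))^(1/3) = (16·333.1/(π·7.73×10^7))^(1/3) = 0.02800 m.

28.0 mm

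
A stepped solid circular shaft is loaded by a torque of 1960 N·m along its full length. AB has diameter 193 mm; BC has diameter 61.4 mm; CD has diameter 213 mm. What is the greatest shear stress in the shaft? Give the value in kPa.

43100 kPa

Under the same torque, τ_max = 16T/(πd³) is largest where d is smallest — segment BC (d = 61.4 mm).
τ_max = 16·1960/(π·(0.0614)³) = 4.312×10^7 Pa.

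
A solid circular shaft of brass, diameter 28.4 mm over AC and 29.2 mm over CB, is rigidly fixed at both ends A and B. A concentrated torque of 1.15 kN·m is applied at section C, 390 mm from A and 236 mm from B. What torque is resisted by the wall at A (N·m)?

404 N·m

Compatibility: T_A·a/J_AC = T_B·b/J_CB with T_A + T_B = T₀.
J_AC = 6.39×10^-8 m⁴, J_CB = 7.14×10^-8 m⁴, so T_A = T₀·(J_AC/a)/((J_AC/a)+(J_CB/b)) = 404.0 N·m, T_B = 746.0 N·m.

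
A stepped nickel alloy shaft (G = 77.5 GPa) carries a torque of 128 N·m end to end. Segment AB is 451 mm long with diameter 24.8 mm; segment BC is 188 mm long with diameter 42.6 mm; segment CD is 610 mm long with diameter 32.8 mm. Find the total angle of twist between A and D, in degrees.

1.71°

J_AB = π(0.0248)⁴/32 = 3.71×10^-8 m⁴; J_BC = π(0.0426)⁴/32 = 3.23×10^-7 m⁴; J_CD = π(0.0328)⁴/32 = 1.14×10^-7 m⁴.
θ = (T/G)·Σ L_i/J_i = (128.0/77.5×10⁹)·(0.451/3.71×10^-8 + 0.188/3.23×10^-7 + 0.610/1.14×10^-7) = 0.02988 rad.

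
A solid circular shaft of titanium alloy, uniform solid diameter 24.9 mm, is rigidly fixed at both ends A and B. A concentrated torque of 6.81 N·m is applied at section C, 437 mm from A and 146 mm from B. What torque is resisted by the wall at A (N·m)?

1.71 N·m

With uniform GJ and both ends fixed, compatibility θ_AC = θ_CB gives T_A·a = T_B·b, together with T_A + T_B = T₀.
T_A = T₀·b/(a+b) = 6.810·146/583.0 = 1.705 N·m; T_B = 5.105 N·m.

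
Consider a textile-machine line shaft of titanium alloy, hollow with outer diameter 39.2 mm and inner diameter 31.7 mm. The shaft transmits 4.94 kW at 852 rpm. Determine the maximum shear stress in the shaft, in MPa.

ω = 2π·852/60 = 89.22 rad/s, so T = P/ω = 4.94×10³ / 89.22 = 55.37 N·m.
J = π(d_o⁴ − d_i⁴)/32 = π(0.0392⁴ − 0.0317⁴)/32 = 1.327×10^-7 m⁴.
τ_max = T·r/J = 55.37 × 0.0196 / 1.327×10^-7 = 8.179×10^6 Pa.

8.18 MPa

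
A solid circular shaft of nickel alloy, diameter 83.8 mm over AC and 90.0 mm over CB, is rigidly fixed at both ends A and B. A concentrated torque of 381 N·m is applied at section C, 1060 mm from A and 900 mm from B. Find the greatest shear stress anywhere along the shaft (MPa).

1.62 MPa

Compatibility: T_A·a/J_AC = T_B·b/J_CB with T_A + T_B = T₀.
J_AC = 4.84×10^-6 m⁴, J_CB = 6.44×10^-6 m⁴, so T_A = T₀·(J_AC/a)/((J_AC/a)+(J_CB/b)) = 148.4 N·m, T_B = 232.6 N·m.
τ in each portion: τ_AC = 1.28×10^6 Pa, τ_CB = 1.62×10^6 Pa; maximum is in CB.
τ_max = T_CB·r/J = 232.6·0.0450/6.44×10^-6 = 1.625×10^6 Pa.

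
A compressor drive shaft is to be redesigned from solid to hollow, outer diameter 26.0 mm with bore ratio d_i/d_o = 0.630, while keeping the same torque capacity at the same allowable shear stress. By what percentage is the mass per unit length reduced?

32.4 %

Equal τ_max and T ⇒ the solid shaft needs d_s³ = d_o³(1−k⁴), so d_s = 26.0·(1−0.630⁴)^(1/3) = 24.56 mm.
Area ratio A_h/A_s = d_o²(1−k²)/d_s² = (1−k²)/(1−k⁴)^(2/3) = 0.6761.
Mass saving = 1 − 0.6761 = 32.4 %.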